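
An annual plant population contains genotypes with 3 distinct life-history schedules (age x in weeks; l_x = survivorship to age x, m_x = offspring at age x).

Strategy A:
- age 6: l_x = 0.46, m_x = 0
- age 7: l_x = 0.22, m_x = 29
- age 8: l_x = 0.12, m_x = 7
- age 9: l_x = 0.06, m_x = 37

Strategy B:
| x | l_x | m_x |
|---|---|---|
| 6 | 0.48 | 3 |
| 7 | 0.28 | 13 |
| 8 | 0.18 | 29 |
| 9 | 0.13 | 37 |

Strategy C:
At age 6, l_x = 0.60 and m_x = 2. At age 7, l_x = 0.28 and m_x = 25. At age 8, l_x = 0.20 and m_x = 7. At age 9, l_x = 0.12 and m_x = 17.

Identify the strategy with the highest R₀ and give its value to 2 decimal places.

15.11

Strategy A: R₀ = 0.46×0 + 0.22×29 + 0.12×7 + 0.06×37 = 9.4400
Strategy B: R₀ = 0.48×3 + 0.28×13 + 0.18×29 + 0.13×37 = 15.1100
Strategy C: R₀ = 0.60×2 + 0.28×25 + 0.20×7 + 0.12×17 = 11.6400
Highest R₀: strategy B with 15.1100.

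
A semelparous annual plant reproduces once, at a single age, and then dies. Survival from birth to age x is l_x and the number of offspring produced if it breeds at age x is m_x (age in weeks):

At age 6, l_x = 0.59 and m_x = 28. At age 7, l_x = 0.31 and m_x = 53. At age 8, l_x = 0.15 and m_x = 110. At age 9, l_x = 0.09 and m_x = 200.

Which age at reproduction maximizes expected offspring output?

Expected offspring if breeding at age x = l_x × m_x:
  age 6: 0.59 × 28 = 16.520
  age 7: 0.31 × 53 = 16.430
  age 8: 0.15 × 110 = 16.500
  age 9: 0.09 × 200 = 18.000
Maximum at age 9 (18.000).

9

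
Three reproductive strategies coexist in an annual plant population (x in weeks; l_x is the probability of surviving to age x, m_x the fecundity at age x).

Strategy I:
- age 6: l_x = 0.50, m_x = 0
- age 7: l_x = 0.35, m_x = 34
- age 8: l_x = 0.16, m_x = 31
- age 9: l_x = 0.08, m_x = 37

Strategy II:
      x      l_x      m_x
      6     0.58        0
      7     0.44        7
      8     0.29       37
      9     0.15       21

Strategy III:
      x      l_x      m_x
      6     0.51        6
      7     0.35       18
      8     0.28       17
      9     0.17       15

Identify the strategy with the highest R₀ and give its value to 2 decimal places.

19.82

Strategy I: R₀ = 0.50×0 + 0.35×34 + 0.16×31 + 0.08×37 = 19.8200
Strategy II: R₀ = 0.58×0 + 0.44×7 + 0.29×37 + 0.15×21 = 16.9600
Strategy III: R₀ = 0.51×6 + 0.35×18 + 0.28×17 + 0.17×15 = 16.6700
Highest R₀: strategy I with 19.8200.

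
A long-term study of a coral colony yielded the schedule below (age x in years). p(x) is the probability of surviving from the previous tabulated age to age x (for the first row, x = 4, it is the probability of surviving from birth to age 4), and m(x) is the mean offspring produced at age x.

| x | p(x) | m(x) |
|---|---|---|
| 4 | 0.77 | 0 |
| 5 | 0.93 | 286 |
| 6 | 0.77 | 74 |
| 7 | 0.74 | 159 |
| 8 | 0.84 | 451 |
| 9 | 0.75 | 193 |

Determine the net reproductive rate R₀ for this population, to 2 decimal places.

514.68

Survivorship from birth: l_x = p_4·p_5·…·p_x.
  l_4 = 0.77000
  l_5 = 0.71610
  l_6 = 0.55140
  l_7 = 0.40803
  l_8 = 0.34275
  l_9 = 0.25706
R₀ = Σ l_x m(x):
  age 4: 0.77000 × 0 = 0.0000
  age 5: 0.71610 × 286 = 204.8046
  age 6: 0.55140 × 74 = 40.8036
  age 7: 0.40803 × 159 = 64.8768
  age 8: 0.34275 × 451 = 154.5803
  age 9: 0.25706 × 193 = 49.6126
R₀ = 0.0000 + 204.8046 + 40.8036 + 64.8768 + 154.5803 + 49.6126 = 514.6778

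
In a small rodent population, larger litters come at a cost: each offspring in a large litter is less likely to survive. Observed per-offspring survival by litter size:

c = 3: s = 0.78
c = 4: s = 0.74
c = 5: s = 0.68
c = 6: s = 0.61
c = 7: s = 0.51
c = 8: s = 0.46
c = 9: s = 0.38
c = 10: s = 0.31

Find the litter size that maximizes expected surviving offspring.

8

Expected surviving offspring = c × s(c):
  c=3: 3 × 0.78 = 2.340
  c=4: 4 × 0.74 = 2.960
  c=5: 5 × 0.68 = 3.400
  c=6: 6 × 0.61 = 3.660
  c=7: 7 × 0.51 = 3.570
  c=8: 8 × 0.46 = 3.680
  c=9: 9 × 0.38 = 3.420
  c=10: 10 × 0.31 = 3.100
Maximum at c = 8 (3.680 surviving offspring).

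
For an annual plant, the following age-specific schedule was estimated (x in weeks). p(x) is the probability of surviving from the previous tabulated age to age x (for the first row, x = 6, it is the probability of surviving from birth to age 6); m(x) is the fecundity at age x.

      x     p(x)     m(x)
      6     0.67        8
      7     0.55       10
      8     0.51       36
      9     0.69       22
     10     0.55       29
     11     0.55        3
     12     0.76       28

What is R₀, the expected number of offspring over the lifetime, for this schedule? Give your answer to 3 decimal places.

Survivorship from birth: l_x = p_6·p_7·…·p_x.
  l_6 = 0.67000
  l_7 = 0.36850
  l_8 = 0.18794
  l_9 = 0.12968
  l_10 = 0.07132
  l_11 = 0.03923
  l_12 = 0.02981
R₀ = Σ l_x m(x):
  age 6: 0.67000 × 8 = 5.3600
  age 7: 0.36850 × 10 = 3.6850
  age 8: 0.18794 × 36 = 6.7658
  age 9: 0.12968 × 22 = 2.8530
  age 10: 0.07132 × 29 = 2.0683
  age 11: 0.03923 × 3 = 0.1177
  age 12: 0.02981 × 28 = 0.8347
R₀ = 5.3600 + 3.6850 + 6.7658 + 2.8530 + 2.0683 + 0.1177 + 0.8347 = 21.6844

21.684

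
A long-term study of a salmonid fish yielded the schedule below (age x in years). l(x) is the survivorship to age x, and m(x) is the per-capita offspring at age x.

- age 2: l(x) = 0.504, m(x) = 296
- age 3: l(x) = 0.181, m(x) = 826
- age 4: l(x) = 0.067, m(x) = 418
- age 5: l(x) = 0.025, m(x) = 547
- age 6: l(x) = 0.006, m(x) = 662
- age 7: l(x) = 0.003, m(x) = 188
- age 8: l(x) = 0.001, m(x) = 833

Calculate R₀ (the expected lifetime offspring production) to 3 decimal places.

R₀ = Σ l(x) m(x):
  age 2: 0.504 × 296 = 149.1840
  age 3: 0.181 × 826 = 149.5060
  age 4: 0.067 × 418 = 28.0060
  age 5: 0.025 × 547 = 13.6750
  age 6: 0.006 × 662 = 3.9720
  age 7: 0.003 × 188 = 0.5640
  age 8: 0.001 × 833 = 0.8330
R₀ = 149.1840 + 149.5060 + 28.0060 + 13.6750 + 3.9720 + 0.5640 + 0.8330 = 345.7400

345.740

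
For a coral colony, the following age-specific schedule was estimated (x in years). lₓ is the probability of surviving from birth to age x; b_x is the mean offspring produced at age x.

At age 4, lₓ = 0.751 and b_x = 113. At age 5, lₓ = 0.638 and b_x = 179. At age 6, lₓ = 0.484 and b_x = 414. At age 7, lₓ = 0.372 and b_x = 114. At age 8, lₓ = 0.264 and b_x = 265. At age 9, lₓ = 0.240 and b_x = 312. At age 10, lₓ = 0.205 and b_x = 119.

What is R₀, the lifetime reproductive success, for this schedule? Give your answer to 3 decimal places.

611.084

R₀ = Σ lₓ b_x:
  age 4: 0.751 × 113 = 84.8630
  age 5: 0.638 × 179 = 114.2020
  age 6: 0.484 × 414 = 200.3760
  age 7: 0.372 × 114 = 42.4080
  age 8: 0.264 × 265 = 69.9600
  age 9: 0.240 × 312 = 74.8800
  age 10: 0.205 × 119 = 24.3950
R₀ = 84.8630 + 114.2020 + 200.3760 + 42.4080 + 69.9600 + 74.8800 + 24.3950 = 611.0840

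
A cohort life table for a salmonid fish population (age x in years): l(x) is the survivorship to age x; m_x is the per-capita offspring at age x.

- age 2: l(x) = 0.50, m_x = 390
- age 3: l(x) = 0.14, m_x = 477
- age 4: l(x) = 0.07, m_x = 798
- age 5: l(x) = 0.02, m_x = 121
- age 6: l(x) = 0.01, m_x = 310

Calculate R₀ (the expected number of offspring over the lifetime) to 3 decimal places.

R₀ = Σ l(x) m_x:
  age 2: 0.50 × 390 = 195.0000
  age 3: 0.14 × 477 = 66.7800
  age 4: 0.07 × 798 = 55.8600
  age 5: 0.02 × 121 = 2.4200
  age 6: 0.01 × 310 = 3.1000
R₀ = 195.0000 + 66.7800 + 55.8600 + 2.4200 + 3.1000 = 323.1600

323.160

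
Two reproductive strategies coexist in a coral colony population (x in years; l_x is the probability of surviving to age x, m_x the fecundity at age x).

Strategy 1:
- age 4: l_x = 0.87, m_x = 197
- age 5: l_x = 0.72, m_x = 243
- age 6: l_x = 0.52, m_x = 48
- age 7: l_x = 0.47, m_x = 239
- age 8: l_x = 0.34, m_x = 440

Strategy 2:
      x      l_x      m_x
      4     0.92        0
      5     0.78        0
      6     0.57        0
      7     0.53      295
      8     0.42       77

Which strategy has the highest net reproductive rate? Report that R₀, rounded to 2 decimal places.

633.24

Strategy 1: R₀ = 0.87×197 + 0.72×243 + 0.52×48 + 0.47×239 + 0.34×440 = 633.2400
Strategy 2: R₀ = 0.92×0 + 0.78×0 + 0.57×0 + 0.53×295 + 0.42×77 = 188.6900
Highest R₀: strategy 1 with 633.2400.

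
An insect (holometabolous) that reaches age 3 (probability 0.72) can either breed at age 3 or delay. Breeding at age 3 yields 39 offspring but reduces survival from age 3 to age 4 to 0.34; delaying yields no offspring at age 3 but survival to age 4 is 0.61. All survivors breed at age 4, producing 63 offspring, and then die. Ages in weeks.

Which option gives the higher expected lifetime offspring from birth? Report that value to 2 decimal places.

43.50

breed at age 3: R₀ = 0.72 × (39 + 0.34 × 63) = 0.72 × 60.4200 = 43.5024
delay to age 4: R₀ = 0.72 × (0.61 × 63) = 0.72 × 38.4300 = 27.6696
Higher: breed at age 3 (43.5024).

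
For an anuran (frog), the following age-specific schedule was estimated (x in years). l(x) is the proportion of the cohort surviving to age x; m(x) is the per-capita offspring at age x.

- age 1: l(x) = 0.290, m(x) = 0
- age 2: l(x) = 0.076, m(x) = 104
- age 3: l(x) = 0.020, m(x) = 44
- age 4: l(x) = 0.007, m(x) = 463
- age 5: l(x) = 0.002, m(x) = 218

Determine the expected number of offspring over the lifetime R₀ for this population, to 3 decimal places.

12.461

R₀ = Σ l(x) m(x):
  age 1: 0.290 × 0 = 0.0000
  age 2: 0.076 × 104 = 7.9040
  age 3: 0.020 × 44 = 0.8800
  age 4: 0.007 × 463 = 3.2410
  age 5: 0.002 × 218 = 0.4360
R₀ = 0.0000 + 7.9040 + 0.8800 + 3.2410 + 0.4360 = 12.4610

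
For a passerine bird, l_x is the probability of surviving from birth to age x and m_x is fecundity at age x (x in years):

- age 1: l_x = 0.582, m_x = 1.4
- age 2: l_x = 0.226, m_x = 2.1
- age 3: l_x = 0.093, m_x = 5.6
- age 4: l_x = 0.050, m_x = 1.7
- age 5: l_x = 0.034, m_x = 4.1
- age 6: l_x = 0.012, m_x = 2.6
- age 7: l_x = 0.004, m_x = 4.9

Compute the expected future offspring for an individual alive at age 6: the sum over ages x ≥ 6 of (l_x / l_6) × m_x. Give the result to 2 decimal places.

4.23

l_6 = 0.012. Conditional survival from age 6 to x is l_x / l_6.
  x=6: (0.012/0.012) × 2.6 = 2.6000
  x=7: (0.004/0.012) × 4.9 = 1.6333
Sum = 2.6000 + 1.6333 = 4.2333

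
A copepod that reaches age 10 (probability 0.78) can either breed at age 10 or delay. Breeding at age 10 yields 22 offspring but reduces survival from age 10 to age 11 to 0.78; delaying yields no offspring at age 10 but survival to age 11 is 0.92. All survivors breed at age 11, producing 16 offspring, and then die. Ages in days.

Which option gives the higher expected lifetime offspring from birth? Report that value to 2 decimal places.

26.89

breed at age 10: R₀ = 0.78 × (22 + 0.78 × 16) = 0.78 × 34.4800 = 26.8944
delay to age 11: R₀ = 0.78 × (0.92 × 16) = 0.78 × 14.7200 = 11.4816
Higher: breed at age 10 (26.8944).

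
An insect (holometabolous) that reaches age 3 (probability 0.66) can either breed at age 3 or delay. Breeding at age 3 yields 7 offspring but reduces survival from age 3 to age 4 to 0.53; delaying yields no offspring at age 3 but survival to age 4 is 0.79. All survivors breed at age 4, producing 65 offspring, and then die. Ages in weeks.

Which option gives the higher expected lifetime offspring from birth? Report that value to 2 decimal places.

33.89

breed at age 3: R₀ = 0.66 × (7 + 0.53 × 65) = 0.66 × 41.4500 = 27.3570
delay to age 4: R₀ = 0.66 × (0.79 × 65) = 0.66 × 51.3500 = 33.8910
Higher: delay to age 4 (33.8910).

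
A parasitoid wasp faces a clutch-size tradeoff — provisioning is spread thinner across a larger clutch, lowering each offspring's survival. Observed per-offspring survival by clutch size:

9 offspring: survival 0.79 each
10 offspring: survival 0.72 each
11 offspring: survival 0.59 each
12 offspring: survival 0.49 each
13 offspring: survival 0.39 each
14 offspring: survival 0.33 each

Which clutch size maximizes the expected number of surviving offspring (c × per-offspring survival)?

Expected surviving offspring = c × s(c):
  c=9: 9 × 0.79 = 7.110
  c=10: 10 × 0.72 = 7.200
  c=11: 11 × 0.59 = 6.490
  c=12: 12 × 0.49 = 5.880
  c=13: 13 × 0.39 = 5.070
  c=14: 14 × 0.33 = 4.620
Maximum at c = 10 (7.200 surviving offspring).

10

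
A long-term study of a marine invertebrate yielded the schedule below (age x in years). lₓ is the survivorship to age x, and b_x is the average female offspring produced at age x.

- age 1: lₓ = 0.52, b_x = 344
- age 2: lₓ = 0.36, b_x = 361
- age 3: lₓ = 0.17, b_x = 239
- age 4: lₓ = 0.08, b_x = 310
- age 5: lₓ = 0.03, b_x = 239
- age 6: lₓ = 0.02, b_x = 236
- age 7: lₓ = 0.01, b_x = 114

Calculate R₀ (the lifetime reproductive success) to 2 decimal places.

387.30

R₀ = Σ lₓ b_x:
  age 1: 0.52 × 344 = 178.8800
  age 2: 0.36 × 361 = 129.9600
  age 3: 0.17 × 239 = 40.6300
  age 4: 0.08 × 310 = 24.8000
  age 5: 0.03 × 239 = 7.1700
  age 6: 0.02 × 236 = 4.7200
  age 7: 0.01 × 114 = 1.1400
R₀ = 178.8800 + 129.9600 + 40.6300 + 24.8000 + 7.1700 + 4.7200 + 1.1400 = 387.3000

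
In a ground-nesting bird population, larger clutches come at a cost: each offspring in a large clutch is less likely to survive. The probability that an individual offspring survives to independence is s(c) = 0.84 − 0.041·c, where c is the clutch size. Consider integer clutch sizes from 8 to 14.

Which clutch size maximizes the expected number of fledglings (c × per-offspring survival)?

Expected fledglings = c × s(c):
  c=8: 8 × 0.512 = 4.096
  c=9: 9 × 0.471 = 4.239
  c=10: 10 × 0.430 = 4.300
  c=11: 11 × 0.389 = 4.279
  c=12: 12 × 0.348 = 4.176
  c=13: 13 × 0.307 = 3.991
  c=14: 14 × 0.266 = 3.724
Maximum at c = 10 (4.300 fledglings).

10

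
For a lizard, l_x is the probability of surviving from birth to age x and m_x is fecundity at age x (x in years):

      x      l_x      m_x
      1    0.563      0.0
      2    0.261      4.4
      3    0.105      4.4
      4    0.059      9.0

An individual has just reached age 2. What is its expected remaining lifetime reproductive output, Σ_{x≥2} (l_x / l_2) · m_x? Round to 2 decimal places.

8.20

l_2 = 0.261. Conditional survival from age 2 to x is l_x / l_2.
  x=2: (0.261/0.261) × 4.4 = 4.4000
  x=3: (0.105/0.261) × 4.4 = 1.7701
  x=4: (0.059/0.261) × 9.0 = 2.0345
Sum = 4.4000 + 1.7701 + 2.0345 = 8.2046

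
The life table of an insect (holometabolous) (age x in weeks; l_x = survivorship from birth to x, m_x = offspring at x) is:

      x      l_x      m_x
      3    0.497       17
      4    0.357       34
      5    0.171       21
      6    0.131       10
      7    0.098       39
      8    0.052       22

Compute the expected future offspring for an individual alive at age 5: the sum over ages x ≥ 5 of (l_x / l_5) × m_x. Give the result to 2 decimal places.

57.70

l_5 = 0.171. Conditional survival from age 5 to x is l_x / l_5.
  x=5: (0.171/0.171) × 21 = 21.0000
  x=6: (0.131/0.171) × 10 = 7.6608
  x=7: (0.098/0.171) × 39 = 22.3509
  x=8: (0.052/0.171) × 22 = 6.6901
Sum = 21.0000 + 7.6608 + 22.3509 + 6.6901 = 57.7018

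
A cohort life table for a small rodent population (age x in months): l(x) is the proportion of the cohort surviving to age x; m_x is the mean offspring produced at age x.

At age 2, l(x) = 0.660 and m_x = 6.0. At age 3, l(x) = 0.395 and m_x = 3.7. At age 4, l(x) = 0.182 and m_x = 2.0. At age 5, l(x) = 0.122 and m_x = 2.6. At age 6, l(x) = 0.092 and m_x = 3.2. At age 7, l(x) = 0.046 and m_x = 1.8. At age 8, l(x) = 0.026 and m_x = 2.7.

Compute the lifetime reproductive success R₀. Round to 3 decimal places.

R₀ = Σ l(x) m_x:
  age 2: 0.660 × 6.0 = 3.9600
  age 3: 0.395 × 3.7 = 1.4615
  age 4: 0.182 × 2.0 = 0.3640
  age 5: 0.122 × 2.6 = 0.3172
  age 6: 0.092 × 3.2 = 0.2944
  age 7: 0.046 × 1.8 = 0.0828
  age 8: 0.026 × 2.7 = 0.0702
R₀ = 3.9600 + 1.4615 + 0.3640 + 0.3172 + 0.2944 + 0.0828 + 0.0702 = 6.5501

6.550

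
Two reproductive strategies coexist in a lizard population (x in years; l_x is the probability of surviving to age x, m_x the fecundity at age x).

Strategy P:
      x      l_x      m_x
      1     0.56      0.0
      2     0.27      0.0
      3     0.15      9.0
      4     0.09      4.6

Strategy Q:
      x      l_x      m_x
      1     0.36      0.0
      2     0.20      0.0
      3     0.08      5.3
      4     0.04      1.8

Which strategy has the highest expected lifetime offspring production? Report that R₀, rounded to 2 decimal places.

1.76

Strategy P: R₀ = 0.56×0.0 + 0.27×0.0 + 0.15×9.0 + 0.09×4.6 = 1.7640
Strategy Q: R₀ = 0.36×0.0 + 0.20×0.0 + 0.08×5.3 + 0.04×1.8 = 0.4960
Highest R₀: strategy P with 1.7640.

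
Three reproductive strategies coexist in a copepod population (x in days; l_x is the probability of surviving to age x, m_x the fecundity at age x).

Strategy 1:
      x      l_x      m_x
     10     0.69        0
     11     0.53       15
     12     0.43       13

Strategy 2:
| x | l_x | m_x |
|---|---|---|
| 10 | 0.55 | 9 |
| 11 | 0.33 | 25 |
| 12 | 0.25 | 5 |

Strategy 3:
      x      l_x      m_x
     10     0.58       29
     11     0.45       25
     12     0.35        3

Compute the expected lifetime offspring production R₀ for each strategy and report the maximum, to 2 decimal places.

Strategy 1: R₀ = 0.69×0 + 0.53×15 + 0.43×13 = 13.5400
Strategy 2: R₀ = 0.55×9 + 0.33×25 + 0.25×5 = 14.4500
Strategy 3: R₀ = 0.58×29 + 0.45×25 + 0.35×3 = 29.1200
Highest R₀: strategy 3 with 29.1200.

29.12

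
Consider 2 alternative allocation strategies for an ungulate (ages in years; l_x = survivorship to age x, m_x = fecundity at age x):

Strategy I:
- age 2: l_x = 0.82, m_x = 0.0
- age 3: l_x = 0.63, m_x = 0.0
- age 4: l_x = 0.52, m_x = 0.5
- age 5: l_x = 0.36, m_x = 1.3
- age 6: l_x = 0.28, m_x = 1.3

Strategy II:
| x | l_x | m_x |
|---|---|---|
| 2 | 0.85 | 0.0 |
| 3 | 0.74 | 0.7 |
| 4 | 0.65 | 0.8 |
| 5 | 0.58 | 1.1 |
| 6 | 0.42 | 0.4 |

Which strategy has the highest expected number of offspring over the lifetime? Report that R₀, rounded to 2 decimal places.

1.84

Strategy I: R₀ = 0.82×0.0 + 0.63×0.0 + 0.52×0.5 + 0.36×1.3 + 0.28×1.3 = 1.0920
Strategy II: R₀ = 0.85×0.0 + 0.74×0.7 + 0.65×0.8 + 0.58×1.1 + 0.42×0.4 = 1.8440
Highest R₀: strategy II with 1.8440.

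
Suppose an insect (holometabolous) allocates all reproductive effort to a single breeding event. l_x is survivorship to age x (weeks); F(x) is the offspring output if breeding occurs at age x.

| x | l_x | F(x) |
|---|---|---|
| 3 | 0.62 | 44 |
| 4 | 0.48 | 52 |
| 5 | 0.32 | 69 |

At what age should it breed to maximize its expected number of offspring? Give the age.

Expected offspring if breeding at age x = l_x × F(x):
  age 3: 0.62 × 44 = 27.280
  age 4: 0.48 × 52 = 24.960
  age 5: 0.32 × 69 = 22.080
Maximum at age 3 (27.280).

3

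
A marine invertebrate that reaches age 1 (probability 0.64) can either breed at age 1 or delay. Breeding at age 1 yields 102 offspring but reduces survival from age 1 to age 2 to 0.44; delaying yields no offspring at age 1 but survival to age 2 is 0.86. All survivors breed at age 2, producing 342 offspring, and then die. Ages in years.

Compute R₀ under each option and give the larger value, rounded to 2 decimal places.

188.24

breed at age 1: R₀ = 0.64 × (102 + 0.44 × 342) = 0.64 × 252.4800 = 161.5872
delay to age 2: R₀ = 0.64 × (0.86 × 342) = 0.64 × 294.1200 = 188.2368
Higher: delay to age 2 (188.2368).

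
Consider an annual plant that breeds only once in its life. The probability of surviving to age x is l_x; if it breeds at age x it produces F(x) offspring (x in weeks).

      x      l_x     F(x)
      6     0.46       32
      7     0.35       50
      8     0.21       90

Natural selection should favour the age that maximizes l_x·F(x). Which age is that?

Expected offspring if breeding at age x = l_x × F(x):
  age 6: 0.46 × 32 = 14.720
  age 7: 0.35 × 50 = 17.500
  age 8: 0.21 × 90 = 18.900
Maximum at age 8 (18.900).

8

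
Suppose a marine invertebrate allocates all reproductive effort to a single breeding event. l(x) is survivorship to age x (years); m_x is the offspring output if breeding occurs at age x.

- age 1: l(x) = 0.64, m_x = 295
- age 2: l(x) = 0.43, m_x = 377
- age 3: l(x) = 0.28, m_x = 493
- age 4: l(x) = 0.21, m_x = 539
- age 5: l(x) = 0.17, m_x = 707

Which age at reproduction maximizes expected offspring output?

Expected offspring if breeding at age x = l(x) × m_x:
  age 1: 0.64 × 295 = 188.800
  age 2: 0.43 × 377 = 162.110
  age 3: 0.28 × 493 = 138.040
  age 4: 0.21 × 539 = 113.190
  age 5: 0.17 × 707 = 120.190
Maximum at age 1 (188.800).

1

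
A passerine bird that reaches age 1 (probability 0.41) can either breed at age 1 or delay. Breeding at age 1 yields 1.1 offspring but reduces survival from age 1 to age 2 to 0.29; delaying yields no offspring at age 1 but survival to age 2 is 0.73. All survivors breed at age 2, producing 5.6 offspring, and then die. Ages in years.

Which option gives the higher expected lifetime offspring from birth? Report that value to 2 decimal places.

breed at age 1: R₀ = 0.41 × (1.1 + 0.29 × 5.6) = 0.41 × 2.7240 = 1.1168
delay to age 2: R₀ = 0.41 × (0.73 × 5.6) = 0.41 × 4.0880 = 1.6761
Higher: delay to age 2 (1.6761).

1.68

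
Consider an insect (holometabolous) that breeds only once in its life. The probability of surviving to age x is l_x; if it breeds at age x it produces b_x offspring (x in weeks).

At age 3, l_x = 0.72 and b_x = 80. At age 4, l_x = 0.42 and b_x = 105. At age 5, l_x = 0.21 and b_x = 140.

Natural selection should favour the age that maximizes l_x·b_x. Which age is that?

Expected offspring if breeding at age x = l_x × b_x:
  age 3: 0.72 × 80 = 57.600
  age 4: 0.42 × 105 = 44.100
  age 5: 0.21 × 140 = 29.400
Maximum at age 3 (57.600).

3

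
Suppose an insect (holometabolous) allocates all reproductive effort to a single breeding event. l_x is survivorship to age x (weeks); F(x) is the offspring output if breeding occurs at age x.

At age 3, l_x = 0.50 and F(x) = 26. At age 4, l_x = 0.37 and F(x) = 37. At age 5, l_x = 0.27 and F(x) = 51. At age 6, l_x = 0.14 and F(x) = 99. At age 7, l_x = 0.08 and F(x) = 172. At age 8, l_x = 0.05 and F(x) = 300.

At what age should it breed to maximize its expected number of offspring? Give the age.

8

Expected offspring if breeding at age x = l_x × F(x):
  age 3: 0.50 × 26 = 13.000
  age 4: 0.37 × 37 = 13.690
  age 5: 0.27 × 51 = 13.770
  age 6: 0.14 × 99 = 13.860
  age 7: 0.08 × 172 = 13.760
  age 8: 0.05 × 300 = 15.000
Maximum at age 8 (15.000).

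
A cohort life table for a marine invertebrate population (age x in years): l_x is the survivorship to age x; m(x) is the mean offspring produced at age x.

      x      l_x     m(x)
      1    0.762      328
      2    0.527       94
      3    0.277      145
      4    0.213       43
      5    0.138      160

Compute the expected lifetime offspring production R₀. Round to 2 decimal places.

R₀ = Σ l_x m(x):
  age 1: 0.762 × 328 = 249.9360
  age 2: 0.527 × 94 = 49.5380
  age 3: 0.277 × 145 = 40.1650
  age 4: 0.213 × 43 = 9.1590
  age 5: 0.138 × 160 = 22.0800
R₀ = 249.9360 + 49.5380 + 40.1650 + 9.1590 + 22.0800 = 370.8780

370.88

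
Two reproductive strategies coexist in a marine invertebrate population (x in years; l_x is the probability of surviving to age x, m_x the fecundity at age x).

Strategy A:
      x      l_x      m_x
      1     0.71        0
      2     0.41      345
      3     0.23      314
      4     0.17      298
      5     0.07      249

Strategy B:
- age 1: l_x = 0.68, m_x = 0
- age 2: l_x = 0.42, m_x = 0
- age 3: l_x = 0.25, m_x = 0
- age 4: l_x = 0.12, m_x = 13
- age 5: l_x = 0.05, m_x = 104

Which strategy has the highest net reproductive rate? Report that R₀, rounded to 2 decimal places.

281.76

Strategy A: R₀ = 0.71×0 + 0.41×345 + 0.23×314 + 0.17×298 + 0.07×249 = 281.7600
Strategy B: R₀ = 0.68×0 + 0.42×0 + 0.25×0 + 0.12×13 + 0.05×104 = 6.7600
Highest R₀: strategy A with 281.7600.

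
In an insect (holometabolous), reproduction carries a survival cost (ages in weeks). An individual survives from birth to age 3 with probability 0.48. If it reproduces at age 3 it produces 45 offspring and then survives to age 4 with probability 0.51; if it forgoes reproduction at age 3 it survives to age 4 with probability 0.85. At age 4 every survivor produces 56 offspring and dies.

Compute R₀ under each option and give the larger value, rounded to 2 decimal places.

breed at age 3: R₀ = 0.48 × (45 + 0.51 × 56) = 0.48 × 73.5600 = 35.3088
delay to age 4: R₀ = 0.48 × (0.85 × 56) = 0.48 × 47.6000 = 22.8480
Higher: breed at age 3 (35.3088).

35.31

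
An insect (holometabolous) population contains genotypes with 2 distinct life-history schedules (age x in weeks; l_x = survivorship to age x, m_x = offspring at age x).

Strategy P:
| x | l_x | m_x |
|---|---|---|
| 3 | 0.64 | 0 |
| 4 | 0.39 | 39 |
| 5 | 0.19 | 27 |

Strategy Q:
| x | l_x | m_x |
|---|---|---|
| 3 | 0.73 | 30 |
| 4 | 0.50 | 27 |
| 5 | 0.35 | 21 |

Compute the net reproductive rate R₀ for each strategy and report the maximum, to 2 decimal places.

42.75

Strategy P: R₀ = 0.64×0 + 0.39×39 + 0.19×27 = 20.3400
Strategy Q: R₀ = 0.73×30 + 0.50×27 + 0.35×21 = 42.7500
Highest R₀: strategy Q with 42.7500.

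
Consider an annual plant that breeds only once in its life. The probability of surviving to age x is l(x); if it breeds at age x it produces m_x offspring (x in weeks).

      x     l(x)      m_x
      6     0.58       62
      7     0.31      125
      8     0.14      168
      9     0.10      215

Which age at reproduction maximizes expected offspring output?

7

Expected offspring if breeding at age x = l(x) × m_x:
  age 6: 0.58 × 62 = 35.960
  age 7: 0.31 × 125 = 38.750
  age 8: 0.14 × 168 = 23.520
  age 9: 0.10 × 215 = 21.500
Maximum at age 7 (38.750).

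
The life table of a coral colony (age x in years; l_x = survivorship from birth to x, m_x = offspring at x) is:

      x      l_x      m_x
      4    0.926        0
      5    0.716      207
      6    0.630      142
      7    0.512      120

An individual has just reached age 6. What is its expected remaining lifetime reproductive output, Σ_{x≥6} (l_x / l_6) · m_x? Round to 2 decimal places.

239.52

l_6 = 0.630. Conditional survival from age 6 to x is l_x / l_6.
  x=6: (0.630/0.630) × 142 = 142.0000
  x=7: (0.512/0.630) × 120 = 97.5238
Sum = 142.0000 + 97.5238 = 239.5238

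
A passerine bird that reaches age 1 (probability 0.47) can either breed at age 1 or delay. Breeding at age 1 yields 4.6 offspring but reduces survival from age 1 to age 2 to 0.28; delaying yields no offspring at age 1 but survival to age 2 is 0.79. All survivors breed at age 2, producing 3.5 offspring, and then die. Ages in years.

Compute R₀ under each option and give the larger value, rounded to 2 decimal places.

2.62

breed at age 1: R₀ = 0.47 × (4.6 + 0.28 × 3.5) = 0.47 × 5.5800 = 2.6226
delay to age 2: R₀ = 0.47 × (0.79 × 3.5) = 0.47 × 2.7650 = 1.2995
Higher: breed at age 1 (2.6226).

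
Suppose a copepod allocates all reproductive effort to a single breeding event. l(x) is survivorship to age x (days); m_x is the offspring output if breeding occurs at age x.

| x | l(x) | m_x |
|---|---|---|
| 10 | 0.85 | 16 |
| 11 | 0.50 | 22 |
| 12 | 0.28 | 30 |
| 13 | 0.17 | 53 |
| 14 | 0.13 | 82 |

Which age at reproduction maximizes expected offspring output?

10

Expected offspring if breeding at age x = l(x) × m_x:
  age 10: 0.85 × 16 = 13.600
  age 11: 0.50 × 22 = 11.000
  age 12: 0.28 × 30 = 8.400
  age 13: 0.17 × 53 = 9.010
  age 14: 0.13 × 82 = 10.660
Maximum at age 10 (13.600).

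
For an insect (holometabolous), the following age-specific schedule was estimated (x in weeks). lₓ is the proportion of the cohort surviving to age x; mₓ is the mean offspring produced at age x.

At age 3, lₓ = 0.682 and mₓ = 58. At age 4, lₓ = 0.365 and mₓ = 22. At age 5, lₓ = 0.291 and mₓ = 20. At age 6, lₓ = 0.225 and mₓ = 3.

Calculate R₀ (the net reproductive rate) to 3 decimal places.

R₀ = Σ lₓ mₓ:
  age 3: 0.682 × 58 = 39.5560
  age 4: 0.365 × 22 = 8.0300
  age 5: 0.291 × 20 = 5.8200
  age 6: 0.225 × 3 = 0.6750
R₀ = 39.5560 + 8.0300 + 5.8200 + 0.6750 = 54.0810

54.081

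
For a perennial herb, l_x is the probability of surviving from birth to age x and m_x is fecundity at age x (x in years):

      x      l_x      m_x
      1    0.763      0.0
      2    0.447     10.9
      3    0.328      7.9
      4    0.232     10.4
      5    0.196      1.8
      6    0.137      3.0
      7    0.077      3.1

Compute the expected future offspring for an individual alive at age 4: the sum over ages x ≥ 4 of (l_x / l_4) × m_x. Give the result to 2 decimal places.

14.72

l_4 = 0.232. Conditional survival from age 4 to x is l_x / l_4.
  x=4: (0.232/0.232) × 10.4 = 10.4000
  x=5: (0.196/0.232) × 1.8 = 1.5207
  x=6: (0.137/0.232) × 3.0 = 1.7716
  x=7: (0.077/0.232) × 3.1 = 1.0289
Sum = 10.4000 + 1.5207 + 1.7716 + 1.0289 = 14.7211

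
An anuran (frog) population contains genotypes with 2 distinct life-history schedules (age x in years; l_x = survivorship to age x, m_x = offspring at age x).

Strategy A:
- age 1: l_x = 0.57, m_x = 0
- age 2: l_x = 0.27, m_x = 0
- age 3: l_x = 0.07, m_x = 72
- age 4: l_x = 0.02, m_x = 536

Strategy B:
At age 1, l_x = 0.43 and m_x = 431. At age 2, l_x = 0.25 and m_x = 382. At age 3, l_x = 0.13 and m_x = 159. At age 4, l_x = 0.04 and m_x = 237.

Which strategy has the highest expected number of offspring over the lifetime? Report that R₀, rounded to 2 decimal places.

310.98

Strategy A: R₀ = 0.57×0 + 0.27×0 + 0.07×72 + 0.02×536 = 15.7600
Strategy B: R₀ = 0.43×431 + 0.25×382 + 0.13×159 + 0.04×237 = 310.9800
Highest R₀: strategy B with 310.9800.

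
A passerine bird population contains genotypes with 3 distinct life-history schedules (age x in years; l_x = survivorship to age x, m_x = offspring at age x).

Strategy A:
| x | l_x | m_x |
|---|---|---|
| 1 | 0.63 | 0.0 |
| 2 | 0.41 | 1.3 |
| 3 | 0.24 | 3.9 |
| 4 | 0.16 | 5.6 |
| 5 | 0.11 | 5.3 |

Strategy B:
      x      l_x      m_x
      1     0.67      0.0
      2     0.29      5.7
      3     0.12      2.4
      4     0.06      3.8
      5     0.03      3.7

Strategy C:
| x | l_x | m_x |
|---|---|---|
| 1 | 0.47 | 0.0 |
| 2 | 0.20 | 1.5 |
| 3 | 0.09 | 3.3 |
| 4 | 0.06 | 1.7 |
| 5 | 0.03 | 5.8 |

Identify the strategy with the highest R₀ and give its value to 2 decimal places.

2.95

Strategy A: R₀ = 0.63×0.0 + 0.41×1.3 + 0.24×3.9 + 0.16×5.6 + 0.11×5.3 = 2.9480
Strategy B: R₀ = 0.67×0.0 + 0.29×5.7 + 0.12×2.4 + 0.06×3.8 + 0.03×3.7 = 2.2800
Strategy C: R₀ = 0.47×0.0 + 0.20×1.5 + 0.09×3.3 + 0.06×1.7 + 0.03×5.8 = 0.8730
Highest R₀: strategy A with 2.9480.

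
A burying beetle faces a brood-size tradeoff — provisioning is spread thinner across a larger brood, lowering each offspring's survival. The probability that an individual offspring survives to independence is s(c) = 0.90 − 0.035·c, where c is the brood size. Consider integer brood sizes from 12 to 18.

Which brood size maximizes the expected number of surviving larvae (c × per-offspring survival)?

13

Expected surviving larvae = c × s(c):
  c=12: 12 × 0.480 = 5.760
  c=13: 13 × 0.445 = 5.785
  c=14: 14 × 0.410 = 5.740
  c=15: 15 × 0.375 = 5.625
  c=16: 16 × 0.340 = 5.440
  c=17: 17 × 0.305 = 5.185
  c=18: 18 × 0.270 = 4.860
Maximum at c = 13 (5.785 surviving larvae).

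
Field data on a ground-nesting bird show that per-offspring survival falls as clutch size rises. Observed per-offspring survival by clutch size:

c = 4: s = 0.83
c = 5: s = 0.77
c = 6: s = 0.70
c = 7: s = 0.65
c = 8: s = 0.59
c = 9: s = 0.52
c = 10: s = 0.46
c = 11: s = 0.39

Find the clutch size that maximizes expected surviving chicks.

Expected surviving chicks = c × s(c):
  c=4: 4 × 0.83 = 3.320
  c=5: 5 × 0.77 = 3.850
  c=6: 6 × 0.70 = 4.200
  c=7: 7 × 0.65 = 4.550
  c=8: 8 × 0.59 = 4.720
  c=9: 9 × 0.52 = 4.680
  c=10: 10 × 0.46 = 4.600
  c=11: 11 × 0.39 = 4.290
Maximum at c = 8 (4.720 surviving chicks).

8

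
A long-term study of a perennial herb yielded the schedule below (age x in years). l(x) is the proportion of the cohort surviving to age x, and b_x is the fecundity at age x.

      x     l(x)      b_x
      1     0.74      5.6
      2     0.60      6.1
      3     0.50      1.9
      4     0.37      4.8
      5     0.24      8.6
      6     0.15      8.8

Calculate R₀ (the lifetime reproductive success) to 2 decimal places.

13.91

R₀ = Σ l(x) b_x:
  age 1: 0.74 × 5.6 = 4.1440
  age 2: 0.60 × 6.1 = 3.6600
  age 3: 0.50 × 1.9 = 0.9500
  age 4: 0.37 × 4.8 = 1.7760
  age 5: 0.24 × 8.6 = 2.0640
  age 6: 0.15 × 8.8 = 1.3200
R₀ = 4.1440 + 3.6600 + 0.9500 + 1.7760 + 2.0640 + 1.3200 = 13.9140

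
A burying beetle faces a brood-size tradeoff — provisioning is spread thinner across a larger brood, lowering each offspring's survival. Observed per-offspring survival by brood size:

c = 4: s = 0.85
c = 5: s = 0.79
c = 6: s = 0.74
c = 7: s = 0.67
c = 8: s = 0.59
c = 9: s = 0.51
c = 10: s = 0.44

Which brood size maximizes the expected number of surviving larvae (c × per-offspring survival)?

8

Expected surviving larvae = c × s(c):
  c=4: 4 × 0.85 = 3.400
  c=5: 5 × 0.79 = 3.950
  c=6: 6 × 0.74 = 4.440
  c=7: 7 × 0.67 = 4.690
  c=8: 8 × 0.59 = 4.720
  c=9: 9 × 0.51 = 4.590
  c=10: 10 × 0.44 = 4.400
Maximum at c = 8 (4.720 surviving larvae).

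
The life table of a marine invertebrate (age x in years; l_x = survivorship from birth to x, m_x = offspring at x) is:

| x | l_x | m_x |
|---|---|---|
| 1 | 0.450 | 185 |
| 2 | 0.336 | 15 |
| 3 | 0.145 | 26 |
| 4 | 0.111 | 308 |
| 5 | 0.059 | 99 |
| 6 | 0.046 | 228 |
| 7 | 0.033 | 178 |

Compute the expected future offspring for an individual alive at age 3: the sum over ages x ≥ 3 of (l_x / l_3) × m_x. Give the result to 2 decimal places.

l_3 = 0.145. Conditional survival from age 3 to x is l_x / l_3.
  x=3: (0.145/0.145) × 26 = 26.0000
  x=4: (0.111/0.145) × 308 = 235.7793
  x=5: (0.059/0.145) × 99 = 40.2828
  x=6: (0.046/0.145) × 228 = 72.3310
  x=7: (0.033/0.145) × 178 = 40.5103
Sum = 26.0000 + 235.7793 + 40.2828 + 72.3310 + 40.5103 = 414.9034

414.90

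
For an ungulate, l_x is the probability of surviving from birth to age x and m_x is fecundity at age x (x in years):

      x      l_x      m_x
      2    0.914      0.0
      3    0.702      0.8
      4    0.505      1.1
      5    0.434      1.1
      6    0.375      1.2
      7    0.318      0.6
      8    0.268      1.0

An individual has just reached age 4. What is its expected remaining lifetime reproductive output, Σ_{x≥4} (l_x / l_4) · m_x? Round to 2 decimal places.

3.84

l_4 = 0.505. Conditional survival from age 4 to x is l_x / l_4.
  x=4: (0.505/0.505) × 1.1 = 1.1000
  x=5: (0.434/0.505) × 1.1 = 0.9453
  x=6: (0.375/0.505) × 1.2 = 0.8911
  x=7: (0.318/0.505) × 0.6 = 0.3778
  x=8: (0.268/0.505) × 1.0 = 0.5307
Sum = 1.1000 + 0.9453 + 0.8911 + 0.3778 + 0.5307 = 3.8450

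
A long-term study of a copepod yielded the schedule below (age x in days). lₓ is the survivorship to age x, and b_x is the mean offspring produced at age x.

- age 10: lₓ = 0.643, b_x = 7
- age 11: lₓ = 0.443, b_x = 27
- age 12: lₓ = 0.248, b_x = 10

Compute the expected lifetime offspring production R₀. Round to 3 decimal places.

R₀ = Σ lₓ b_x:
  age 10: 0.643 × 7 = 4.5010
  age 11: 0.443 × 27 = 11.9610
  age 12: 0.248 × 10 = 2.4800
R₀ = 4.5010 + 11.9610 + 2.4800 = 18.9420

18.942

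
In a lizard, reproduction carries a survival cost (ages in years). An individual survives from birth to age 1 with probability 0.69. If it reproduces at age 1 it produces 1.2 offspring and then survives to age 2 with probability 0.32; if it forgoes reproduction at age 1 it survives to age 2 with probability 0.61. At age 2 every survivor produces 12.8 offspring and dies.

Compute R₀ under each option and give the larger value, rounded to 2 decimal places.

breed at age 1: R₀ = 0.69 × (1.2 + 0.32 × 12.8) = 0.69 × 5.2960 = 3.6542
delay to age 2: R₀ = 0.69 × (0.61 × 12.8) = 0.69 × 7.8080 = 5.3875
Higher: delay to age 2 (5.3875).

5.39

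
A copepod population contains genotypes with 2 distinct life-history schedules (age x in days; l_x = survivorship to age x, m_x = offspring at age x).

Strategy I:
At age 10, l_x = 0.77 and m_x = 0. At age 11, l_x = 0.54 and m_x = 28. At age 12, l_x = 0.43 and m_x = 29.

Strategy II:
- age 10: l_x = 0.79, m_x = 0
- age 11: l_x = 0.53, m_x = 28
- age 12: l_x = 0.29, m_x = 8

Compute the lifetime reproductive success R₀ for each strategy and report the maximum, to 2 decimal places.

Strategy I: R₀ = 0.77×0 + 0.54×28 + 0.43×29 = 27.5900
Strategy II: R₀ = 0.79×0 + 0.53×28 + 0.29×8 = 17.1600
Highest R₀: strategy I with 27.5900.

27.59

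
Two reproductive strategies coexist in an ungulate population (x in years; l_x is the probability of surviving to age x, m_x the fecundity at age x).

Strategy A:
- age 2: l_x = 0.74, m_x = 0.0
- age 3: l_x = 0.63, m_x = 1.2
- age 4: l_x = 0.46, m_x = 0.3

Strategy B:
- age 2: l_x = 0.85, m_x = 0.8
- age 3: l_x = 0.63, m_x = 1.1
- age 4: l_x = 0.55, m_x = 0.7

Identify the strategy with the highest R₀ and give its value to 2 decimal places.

1.76

Strategy A: R₀ = 0.74×0.0 + 0.63×1.2 + 0.46×0.3 = 0.8940
Strategy B: R₀ = 0.85×0.8 + 0.63×1.1 + 0.55×0.7 = 1.7580
Highest R₀: strategy B with 1.7580.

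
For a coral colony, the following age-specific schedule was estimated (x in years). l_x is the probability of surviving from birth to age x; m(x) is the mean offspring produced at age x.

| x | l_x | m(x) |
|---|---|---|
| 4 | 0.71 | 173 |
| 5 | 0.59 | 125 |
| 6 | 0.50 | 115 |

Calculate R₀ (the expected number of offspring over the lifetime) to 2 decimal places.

254.08

R₀ = Σ l_x m(x):
  age 4: 0.71 × 173 = 122.8300
  age 5: 0.59 × 125 = 73.7500
  age 6: 0.50 × 115 = 57.5000
R₀ = 122.8300 + 73.7500 + 57.5000 = 254.0800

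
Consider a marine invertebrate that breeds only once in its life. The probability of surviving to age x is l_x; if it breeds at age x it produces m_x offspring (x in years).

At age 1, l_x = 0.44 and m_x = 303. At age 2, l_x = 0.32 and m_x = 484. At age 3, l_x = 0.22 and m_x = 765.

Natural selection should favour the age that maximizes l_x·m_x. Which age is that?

3

Expected offspring if breeding at age x = l_x × m_x:
  age 1: 0.44 × 303 = 133.320
  age 2: 0.32 × 484 = 154.880
  age 3: 0.22 × 765 = 168.300
Maximum at age 3 (168.300).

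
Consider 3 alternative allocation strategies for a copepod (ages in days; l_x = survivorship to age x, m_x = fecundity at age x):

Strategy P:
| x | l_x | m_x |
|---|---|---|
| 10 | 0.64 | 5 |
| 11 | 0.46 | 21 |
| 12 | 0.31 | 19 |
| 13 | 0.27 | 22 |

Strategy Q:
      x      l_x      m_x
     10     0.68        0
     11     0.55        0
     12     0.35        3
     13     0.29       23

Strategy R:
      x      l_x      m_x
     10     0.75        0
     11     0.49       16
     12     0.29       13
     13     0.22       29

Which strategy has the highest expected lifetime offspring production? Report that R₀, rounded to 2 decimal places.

Strategy P: R₀ = 0.64×5 + 0.46×21 + 0.31×19 + 0.27×22 = 24.6900
Strategy Q: R₀ = 0.68×0 + 0.55×0 + 0.35×3 + 0.29×23 = 7.7200
Strategy R: R₀ = 0.75×0 + 0.49×16 + 0.29×13 + 0.22×29 = 17.9900
Highest R₀: strategy P with 24.6900.

24.69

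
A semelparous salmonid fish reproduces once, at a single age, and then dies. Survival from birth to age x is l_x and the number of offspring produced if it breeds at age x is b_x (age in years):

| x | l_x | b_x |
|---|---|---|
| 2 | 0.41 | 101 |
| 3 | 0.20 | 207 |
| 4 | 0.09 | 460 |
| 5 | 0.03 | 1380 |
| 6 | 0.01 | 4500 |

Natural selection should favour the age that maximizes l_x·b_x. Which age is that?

6

Expected offspring if breeding at age x = l_x × b_x:
  age 2: 0.41 × 101 = 41.410
  age 3: 0.20 × 207 = 41.400
  age 4: 0.09 × 460 = 41.400
  age 5: 0.03 × 1380 = 41.400
  age 6: 0.01 × 4500 = 45.000
Maximum at age 6 (45.000).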